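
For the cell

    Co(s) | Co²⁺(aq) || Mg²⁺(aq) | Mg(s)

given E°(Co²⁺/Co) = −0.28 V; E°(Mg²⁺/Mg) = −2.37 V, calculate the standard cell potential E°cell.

By convention the left-hand electrode in cell notation is the anode (oxidation) and the right-hand electrode is the cathode (reduction).
E°cell = E°(right) − E°(left) = −2.37 − (−0.28) = −2.09 V.
The negative sign shows that, as written, the cell would require an external voltage to drive the reaction.

−2.09 V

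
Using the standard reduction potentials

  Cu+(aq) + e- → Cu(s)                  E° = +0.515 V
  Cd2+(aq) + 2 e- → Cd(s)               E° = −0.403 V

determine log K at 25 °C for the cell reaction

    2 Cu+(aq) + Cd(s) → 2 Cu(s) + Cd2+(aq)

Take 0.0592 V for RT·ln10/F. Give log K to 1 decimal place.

log K = 31.0

The Cu⁺/Cu couple is reduced (cathode); E°cell = +0.515 − (−0.403) = +0.918 V with n = 2.
At equilibrium E = 0, so log K = nE°cell / 0.0592 = (2)(+0.918) / 0.0592 = 31.0.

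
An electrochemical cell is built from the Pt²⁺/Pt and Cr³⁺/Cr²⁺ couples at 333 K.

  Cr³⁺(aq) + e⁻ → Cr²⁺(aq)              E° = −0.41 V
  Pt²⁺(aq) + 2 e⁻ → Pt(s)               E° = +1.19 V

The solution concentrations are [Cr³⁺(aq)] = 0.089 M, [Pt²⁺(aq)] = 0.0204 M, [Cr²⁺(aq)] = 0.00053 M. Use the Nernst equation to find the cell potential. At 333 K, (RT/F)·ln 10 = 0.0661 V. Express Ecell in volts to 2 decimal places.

Pt²⁺/Pt is reduced (cathode, E° = +1.19 V) and Cr³⁺/Cr²⁺ is oxidized (anode).
E°cell = E°cat − E°an = +1.19 − (−0.41) = +1.60 V; n = 2.
The balanced reaction is Pt²⁺(aq) + 2 Cr²⁺(aq) → Pt(s) + 2 Cr³⁺(aq), so Q = [Cr³⁺(aq)]^2 / ([Pt²⁺(aq)]·[Cr²⁺(aq)]^2) = 1.38×10^6 and log Q = 6.141.
By the Nernst equation, E = +1.60 − (0.0661/2)·(6.141) = +1.40 V.

+1.40 V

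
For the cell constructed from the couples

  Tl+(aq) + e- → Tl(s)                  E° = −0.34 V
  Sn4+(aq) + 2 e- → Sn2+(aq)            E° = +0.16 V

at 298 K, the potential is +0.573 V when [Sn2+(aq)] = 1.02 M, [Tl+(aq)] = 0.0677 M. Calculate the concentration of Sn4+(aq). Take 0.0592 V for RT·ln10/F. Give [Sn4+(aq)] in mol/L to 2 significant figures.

Sn⁴⁺/Sn²⁺ is the cathode (higher E°); E°cell = +0.16 − (−0.34) = +0.50 V with n = 2.
Since E = E° − (0.0592/n)·log Q, log Q = n(E° − E)/0.0592 = −2.466.
The balanced reaction is Sn4+(aq) + 2 Tl(s) → Sn2+(aq) + 2 Tl+(aq), so Q = ([Sn2+(aq)]·[Tl+(aq)]^2) / [Sn4+(aq)].
Solving for the unknown gives log [Sn4+(aq)] = 0.136, so [Sn4+(aq)] ≈ 1.4 M.

1.4 M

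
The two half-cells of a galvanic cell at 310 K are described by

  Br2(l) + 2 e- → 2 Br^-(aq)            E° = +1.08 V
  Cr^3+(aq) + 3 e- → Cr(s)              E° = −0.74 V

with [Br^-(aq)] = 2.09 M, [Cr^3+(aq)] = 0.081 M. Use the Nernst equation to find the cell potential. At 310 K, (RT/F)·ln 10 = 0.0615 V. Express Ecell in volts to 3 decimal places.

The Br₂/Br⁻ couple has the more positive E°, so it is the cathode; Cr³⁺/Cr is the anode.
E°cell = +1.08 − (−0.74) = +1.82 V, with n = 6 electrons transferred.
Balancing gives 3 Br2(l) + 2 Cr(s) → 6 Br^-(aq) + 2 Cr^3+(aq); hence Q = [Br^-(aq)]^6·[Cr^3+(aq)]^2 = 0.547 (log Q = −0.262).
E = E° − (0.0615/n)·log Q = +1.82 − (0.0615/6)(−0.262) = +1.823 V.

+1.823 V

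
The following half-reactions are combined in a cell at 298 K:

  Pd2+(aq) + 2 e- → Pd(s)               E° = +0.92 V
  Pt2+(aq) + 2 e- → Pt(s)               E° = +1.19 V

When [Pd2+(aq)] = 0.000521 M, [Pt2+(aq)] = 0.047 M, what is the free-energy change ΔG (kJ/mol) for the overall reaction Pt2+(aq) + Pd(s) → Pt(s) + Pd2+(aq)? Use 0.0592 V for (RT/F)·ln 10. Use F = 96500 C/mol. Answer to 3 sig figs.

E°cell = +1.19 − (+0.92) = +0.27 V; the balanced reaction transfers n = 2 electrons.
Q = [Pd2+(aq)] / [Pt2+(aq)] = 0.0111, so log Q = −1.955 and E = +0.27 − (0.0592/2)(−1.955) = +0.3279 V.
Then ΔG = −nFE = −2 × 96500 × +0.3279 J/mol = −63.3 kJ/mol.

−63.3 kJ/mol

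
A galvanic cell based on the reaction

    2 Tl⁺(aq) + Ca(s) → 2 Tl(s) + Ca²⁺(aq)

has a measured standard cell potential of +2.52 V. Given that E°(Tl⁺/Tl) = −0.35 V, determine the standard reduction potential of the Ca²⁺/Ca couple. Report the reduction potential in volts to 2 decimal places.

−2.87 V

In the reaction as written the Tl⁺/Tl couple is reduced (cathode) and Ca²⁺/Ca is oxidized (anode), so E°cell = E°(Tl⁺/Tl) − E°(Ca²⁺/Ca).
E°(Ca²⁺/Ca) = E°(cathode) − E°cell = −0.35 − (+2.52) = −2.87 V.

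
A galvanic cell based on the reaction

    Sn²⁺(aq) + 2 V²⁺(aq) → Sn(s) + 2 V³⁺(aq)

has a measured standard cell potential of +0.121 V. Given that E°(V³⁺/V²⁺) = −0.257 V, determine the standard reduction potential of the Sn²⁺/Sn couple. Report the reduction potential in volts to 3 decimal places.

−0.136 V

In the reaction as written the Sn²⁺/Sn couple is reduced (cathode) and V³⁺/V²⁺ is oxidized (anode), so E°cell = E°(Sn²⁺/Sn) − E°(V³⁺/V²⁺).
E°(Sn²⁺/Sn) = E°cell + E°(anode) = +0.121 + (−0.257) = −0.136 V.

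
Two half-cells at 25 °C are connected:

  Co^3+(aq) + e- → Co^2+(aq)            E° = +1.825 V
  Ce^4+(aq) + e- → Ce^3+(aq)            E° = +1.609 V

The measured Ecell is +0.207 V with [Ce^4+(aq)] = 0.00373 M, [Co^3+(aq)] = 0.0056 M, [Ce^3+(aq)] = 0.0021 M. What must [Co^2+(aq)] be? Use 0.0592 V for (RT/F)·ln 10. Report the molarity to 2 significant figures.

0.0045 M

The Co³⁺/Co²⁺ couple has the larger reduction potential, so it is the cathode: E°cell = +1.825 − (+1.609) = +0.216 V and n = 1.
Since E = E° − (0.0592/n)·log Q, log Q = n(E° − E)/0.0592 = 0.152.
Balancing electrons gives Co^3+(aq) + Ce^3+(aq) → Co^2+(aq) + Ce^4+(aq); thus Q = ([Co^2+(aq)]·[Ce^4+(aq)]) / ([Co^3+(aq)]·[Ce^3+(aq)]).
Substituting the known concentrations and solving, log [Co^2+(aq)] = −2.349 and [Co^2+(aq)] = 0.0045 M.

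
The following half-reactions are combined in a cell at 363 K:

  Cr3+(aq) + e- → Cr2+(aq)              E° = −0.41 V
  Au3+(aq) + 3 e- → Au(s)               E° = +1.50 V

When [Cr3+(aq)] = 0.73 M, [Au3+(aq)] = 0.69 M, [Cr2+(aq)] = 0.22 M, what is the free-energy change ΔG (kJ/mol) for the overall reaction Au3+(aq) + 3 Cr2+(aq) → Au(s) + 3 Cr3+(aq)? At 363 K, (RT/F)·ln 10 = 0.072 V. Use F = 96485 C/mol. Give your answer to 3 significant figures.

The standard cell potential is +1.50 − (−0.41) = +1.91 V, with n = 3 electrons in the balanced equation.
The reaction quotient is [Cr3+(aq)]^3 / ([Au3+(aq)]·[Cr2+(aq)]^3) = 52.9; by Nernst, E = +1.91 − (0.072/3)(1.724) = +1.8686 V.
Then ΔG = −nFE = −3 × 96485 × +1.8686 J/mol = −541 kJ/mol.

−541 kJ/mol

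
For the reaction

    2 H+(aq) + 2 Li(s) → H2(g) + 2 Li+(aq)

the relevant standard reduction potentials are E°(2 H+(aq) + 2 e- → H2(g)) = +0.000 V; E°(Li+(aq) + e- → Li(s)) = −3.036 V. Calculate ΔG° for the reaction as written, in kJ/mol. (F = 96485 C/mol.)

−586 kJ/mol

In the reaction as written H+(aq) is reduced, so the 2H⁺/H₂ couple is the cathode and Li⁺/Li is the anode.
E°cell = +0.000 − (−3.036) = +3.036 V; balancing electrons gives n = 2.
ΔG° = −nFE°cell = −(2)(96485)(+3.036) J/mol = −586 kJ/mol.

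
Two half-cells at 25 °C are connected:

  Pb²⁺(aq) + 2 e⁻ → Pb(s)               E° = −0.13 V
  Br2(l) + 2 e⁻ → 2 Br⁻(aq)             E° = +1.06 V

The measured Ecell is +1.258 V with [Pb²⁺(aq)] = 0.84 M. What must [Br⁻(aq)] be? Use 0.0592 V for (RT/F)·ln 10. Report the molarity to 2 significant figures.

Br₂/Br⁻ is the cathode (higher E°); E°cell = +1.06 − (−0.13) = +1.19 V with n = 2.
Rearranging E = E° − (0.0592/n)·log Q gives log Q = 2(+1.19 − (+1.258))/0.0592 = −2.297.
The balanced reaction is Br2(l) + Pb(s) → 2 Br⁻(aq) + Pb²⁺(aq), so Q = [Br⁻(aq)]^2·[Pb²⁺(aq)].
Solving for the unknown gives log [Br⁻(aq)] = −1.111, so [Br⁻(aq)] ≈ 0.077 M.

0.077 M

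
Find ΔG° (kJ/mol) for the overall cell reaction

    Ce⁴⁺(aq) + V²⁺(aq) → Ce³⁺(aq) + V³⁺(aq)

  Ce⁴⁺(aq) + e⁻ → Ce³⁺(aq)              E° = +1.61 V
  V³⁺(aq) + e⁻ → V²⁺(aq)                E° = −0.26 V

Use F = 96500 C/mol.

In the reaction as written Ce⁴⁺(aq) is reduced, so the Ce⁴⁺/Ce³⁺ couple is the cathode and V³⁺/V²⁺ is the anode.
E°cell = +1.61 − (−0.26) = +1.87 V; balancing electrons gives n = 1.
ΔG° = −nFE°cell = −(1)(96500)(+1.87) J/mol = −180 kJ/mol.

−180 kJ/mol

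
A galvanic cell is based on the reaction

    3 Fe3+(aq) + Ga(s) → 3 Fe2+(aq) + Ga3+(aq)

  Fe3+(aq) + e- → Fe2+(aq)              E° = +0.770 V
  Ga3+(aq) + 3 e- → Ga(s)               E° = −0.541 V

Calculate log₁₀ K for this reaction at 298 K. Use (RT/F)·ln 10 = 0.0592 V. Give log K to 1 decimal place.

The Fe³⁺/Fe²⁺ couple is reduced (cathode); E°cell = +0.770 − (−0.541) = +1.311 V with n = 3.
At equilibrium E = 0, so log K = nE°cell / 0.0592 = (3)(+1.311) / 0.0592 = 66.4.

log K = 66.4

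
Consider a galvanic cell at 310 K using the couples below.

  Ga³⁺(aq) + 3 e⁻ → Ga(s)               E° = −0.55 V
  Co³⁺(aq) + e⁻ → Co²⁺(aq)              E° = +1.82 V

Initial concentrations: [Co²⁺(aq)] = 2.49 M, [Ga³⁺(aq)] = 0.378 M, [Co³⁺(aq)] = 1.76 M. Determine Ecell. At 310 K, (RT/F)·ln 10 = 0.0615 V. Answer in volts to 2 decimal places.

Co³⁺/Co²⁺ is reduced (cathode, E° = +1.82 V) and Ga³⁺/Ga is oxidized (anode).
E°cell = E°cat − E°an = +1.82 − (−0.55) = +2.37 V; n = 3.
The balanced reaction is 3 Co³⁺(aq) + Ga(s) → 3 Co²⁺(aq) + Ga³⁺(aq), so Q = ([Co²⁺(aq)]^3·[Ga³⁺(aq)]) / [Co³⁺(aq)]^3 = 1.07 and log Q = 0.030.
Applying E = E° − (RT ln10/nF)·log Q gives +2.37 − (0.0615/3)(0.030) = +2.37 V.

+2.37 V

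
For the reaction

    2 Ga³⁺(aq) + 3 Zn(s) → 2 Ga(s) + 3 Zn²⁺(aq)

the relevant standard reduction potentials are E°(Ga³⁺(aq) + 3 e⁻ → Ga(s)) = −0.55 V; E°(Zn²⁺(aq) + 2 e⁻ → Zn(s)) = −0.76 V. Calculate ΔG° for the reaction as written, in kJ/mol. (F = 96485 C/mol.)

−122 kJ/mol

In the reaction as written Ga³⁺(aq) is reduced, so the Ga³⁺/Ga couple is the cathode and Zn²⁺/Zn is the anode.
E°cell = −0.55 − (−0.76) = +0.21 V; balancing electrons gives n = 6.
ΔG° = −nFE°cell = −(6)(96485)(+0.21) J/mol = −122 kJ/mol.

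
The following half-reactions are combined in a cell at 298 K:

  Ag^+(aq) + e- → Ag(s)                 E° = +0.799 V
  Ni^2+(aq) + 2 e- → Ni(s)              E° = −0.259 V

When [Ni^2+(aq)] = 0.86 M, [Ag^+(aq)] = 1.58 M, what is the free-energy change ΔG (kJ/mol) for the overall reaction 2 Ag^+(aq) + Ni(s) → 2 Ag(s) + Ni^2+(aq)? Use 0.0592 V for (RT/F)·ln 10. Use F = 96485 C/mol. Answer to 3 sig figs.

−207 kJ/mol

The standard cell potential is +0.799 − (−0.259) = +1.058 V, with n = 2 electrons in the balanced equation.
Here Q = [Ni^2+(aq)] / [Ag^+(aq)]^2 = 0.344 (log Q = −0.463), giving E = +1.058 − (0.0592/2)·(−0.463) = +1.0717 V.
ΔG = −nFE = −(2)(96485)(+1.0717) J/mol = −207 kJ/mol.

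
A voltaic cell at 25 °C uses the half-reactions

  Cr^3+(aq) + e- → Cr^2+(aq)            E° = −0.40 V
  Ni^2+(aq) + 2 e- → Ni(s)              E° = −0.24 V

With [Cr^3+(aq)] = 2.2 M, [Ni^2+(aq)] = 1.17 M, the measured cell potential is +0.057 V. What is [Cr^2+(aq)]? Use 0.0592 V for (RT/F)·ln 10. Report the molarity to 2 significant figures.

0.037 M

With Ni²⁺/Ni at the cathode and Cr³⁺/Cr²⁺ at the anode, E°cell = −0.24 − (−0.40) = +0.16 V (n = 2).
Since E = E° − (0.0592/n)·log Q, log Q = n(E° − E)/0.0592 = 3.480.
For Ni^2+(aq) + 2 Cr^2+(aq) → Ni(s) + 2 Cr^3+(aq), the reaction quotient is Q = [Cr^3+(aq)]^2 / ([Ni^2+(aq)]·[Cr^2+(aq)]^2).
Isolating [Cr^2+(aq)] in Q = 10^{3.480} yields log [Cr^2+(aq)] = −1.432, i.e. 0.037 M.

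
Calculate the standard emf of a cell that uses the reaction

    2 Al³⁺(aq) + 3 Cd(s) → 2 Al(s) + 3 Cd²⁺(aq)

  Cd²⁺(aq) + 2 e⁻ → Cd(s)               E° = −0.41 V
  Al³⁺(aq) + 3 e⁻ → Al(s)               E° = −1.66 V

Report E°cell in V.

−1.25 V

Al³⁺(aq) gains electrons, so the Al³⁺/Al couple is the cathode; the Cd²⁺/Cd couple is the anode.
E°cell = E°(cathode) − E°(anode) = −1.66 − (−0.41) = −1.25 V.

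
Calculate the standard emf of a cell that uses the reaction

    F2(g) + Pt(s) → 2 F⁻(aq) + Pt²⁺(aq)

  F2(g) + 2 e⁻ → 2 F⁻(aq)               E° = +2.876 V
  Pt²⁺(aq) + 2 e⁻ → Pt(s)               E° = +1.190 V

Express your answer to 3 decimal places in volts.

In the reaction as written, F2(g) is reduced (cathode) and Pt²⁺(aq) is produced by oxidation at the anode.
E°cell = E°(cathode) − E°(anode) = +2.876 − (+1.190) = +1.686 V.

+1.686 V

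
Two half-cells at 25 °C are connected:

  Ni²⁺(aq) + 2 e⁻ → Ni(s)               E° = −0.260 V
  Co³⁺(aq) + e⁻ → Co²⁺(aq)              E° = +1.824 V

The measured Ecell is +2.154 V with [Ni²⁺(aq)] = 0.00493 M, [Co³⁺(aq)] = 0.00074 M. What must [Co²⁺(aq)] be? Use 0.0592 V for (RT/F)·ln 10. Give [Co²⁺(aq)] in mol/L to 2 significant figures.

0.00069 M

Co³⁺/Co²⁺ is the cathode (higher E°); E°cell = +1.824 − (−0.260) = +2.084 V with n = 2.
From the Nernst equation, log Q = n(E° − E)/0.0592 = 2·(+2.084 − (+2.154))/0.0592 = −2.365.
The balanced reaction is 2 Co³⁺(aq) + Ni(s) → 2 Co²⁺(aq) + Ni²⁺(aq), so Q = ([Co²⁺(aq)]^2·[Ni²⁺(aq)]) / [Co³⁺(aq)]^2.
Solving for the unknown gives log [Co²⁺(aq)] = −3.160, so [Co²⁺(aq)] ≈ 0.00069 M.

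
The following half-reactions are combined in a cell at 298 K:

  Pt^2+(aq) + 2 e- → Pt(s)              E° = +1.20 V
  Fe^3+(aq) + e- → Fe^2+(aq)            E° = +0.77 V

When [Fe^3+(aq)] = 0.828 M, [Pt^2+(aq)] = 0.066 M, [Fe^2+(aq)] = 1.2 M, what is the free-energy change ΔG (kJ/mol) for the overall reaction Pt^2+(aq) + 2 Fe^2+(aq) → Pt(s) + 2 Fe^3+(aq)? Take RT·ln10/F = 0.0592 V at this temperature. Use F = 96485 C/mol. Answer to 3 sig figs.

−78.1 kJ/mol

With Pt²⁺/Pt reduced at the cathode, E°cell = +1.20 − (+0.77) = +0.43 V and n = 2.
The reaction quotient is [Fe^3+(aq)]^2 / ([Pt^2+(aq)]·[Fe^2+(aq)]^2) = 7.21; by Nernst, E = +0.43 − (0.0592/2)(0.858) = +0.4046 V.
ΔG = −nFE = −(2)(96485)(+0.4046) J/mol = −78.1 kJ/mol.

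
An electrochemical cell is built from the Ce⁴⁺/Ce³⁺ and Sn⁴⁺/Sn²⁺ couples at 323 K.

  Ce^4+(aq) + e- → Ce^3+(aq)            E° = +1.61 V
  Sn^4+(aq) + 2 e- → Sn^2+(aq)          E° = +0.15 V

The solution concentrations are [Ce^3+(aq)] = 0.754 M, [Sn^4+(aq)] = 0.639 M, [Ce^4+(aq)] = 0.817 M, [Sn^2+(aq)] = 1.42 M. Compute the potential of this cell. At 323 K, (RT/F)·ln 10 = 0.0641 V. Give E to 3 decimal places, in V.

Ce⁴⁺/Ce³⁺ is reduced (cathode, E° = +1.61 V) and Sn⁴⁺/Sn²⁺ is oxidized (anode).
The standard potential is +1.61 − (+0.15) = +1.46 V and the balanced reaction transfers n = 2 electrons.
For the overall reaction 2 Ce^4+(aq) + Sn^2+(aq) → 2 Ce^3+(aq) + Sn^4+(aq), Q = ([Ce^3+(aq)]^2·[Sn^4+(aq)]) / ([Ce^4+(aq)]^2·[Sn^2+(aq)]) = 0.383, giving log Q = −0.416.
By the Nernst equation, E = +1.46 − (0.0641/2)·(−0.416) = +1.473 V.

+1.473 V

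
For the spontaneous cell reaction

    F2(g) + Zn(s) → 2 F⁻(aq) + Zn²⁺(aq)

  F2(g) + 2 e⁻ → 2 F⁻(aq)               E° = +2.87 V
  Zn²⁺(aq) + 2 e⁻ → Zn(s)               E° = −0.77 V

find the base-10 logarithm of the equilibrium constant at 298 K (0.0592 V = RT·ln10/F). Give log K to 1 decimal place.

The F₂/F⁻ couple is reduced (cathode); E°cell = +2.87 − (−0.77) = +3.64 V with n = 2.
At equilibrium E = 0, so log K = nE°cell / 0.0592 = (2)(+3.64) / 0.0592 = 123.0.

log K = 123.0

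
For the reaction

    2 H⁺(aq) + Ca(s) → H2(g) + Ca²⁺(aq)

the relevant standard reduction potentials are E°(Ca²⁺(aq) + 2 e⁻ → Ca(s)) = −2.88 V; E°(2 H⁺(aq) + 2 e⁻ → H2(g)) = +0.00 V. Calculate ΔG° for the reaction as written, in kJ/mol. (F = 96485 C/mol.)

In the reaction as written H⁺(aq) is reduced, so the 2H⁺/H₂ couple is the cathode and Ca²⁺/Ca is the anode.
E°cell = +0.00 − (−2.88) = +2.88 V; balancing electrons gives n = 2.
ΔG° = −nFE°cell = −(2)(96485)(+2.88) J/mol = −556 kJ/mol.

−556 kJ/mol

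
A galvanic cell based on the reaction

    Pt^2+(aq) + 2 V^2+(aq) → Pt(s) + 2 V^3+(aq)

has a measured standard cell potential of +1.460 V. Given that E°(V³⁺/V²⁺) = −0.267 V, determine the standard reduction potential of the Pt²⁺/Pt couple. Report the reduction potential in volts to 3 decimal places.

+1.193 V

In the reaction as written the Pt²⁺/Pt couple is reduced (cathode) and V³⁺/V²⁺ is oxidized (anode), so E°cell = E°(Pt²⁺/Pt) − E°(V³⁺/V²⁺).
E°(Pt²⁺/Pt) = E°cell + E°(anode) = +1.460 + (−0.267) = +1.193 V.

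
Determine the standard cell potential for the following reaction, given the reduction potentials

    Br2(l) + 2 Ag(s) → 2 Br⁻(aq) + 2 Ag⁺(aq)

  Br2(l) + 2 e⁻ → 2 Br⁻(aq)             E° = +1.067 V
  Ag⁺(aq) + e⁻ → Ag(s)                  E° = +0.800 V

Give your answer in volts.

+0.267 V

Br2(l) gains electrons, so the Br₂/Br⁻ couple is the cathode; the Ag⁺/Ag couple is the anode.
E°cell = E°(cathode) − E°(anode) = +1.067 − (+0.800) = +0.267 V.
The positive value indicates the reaction is spontaneous as written.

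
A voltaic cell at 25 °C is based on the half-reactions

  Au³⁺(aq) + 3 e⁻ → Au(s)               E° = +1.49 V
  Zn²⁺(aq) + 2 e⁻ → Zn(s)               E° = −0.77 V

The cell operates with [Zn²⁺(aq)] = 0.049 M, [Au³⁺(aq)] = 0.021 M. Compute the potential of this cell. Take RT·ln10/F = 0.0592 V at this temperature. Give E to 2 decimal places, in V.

+2.27 V

The Au³⁺/Au couple has the more positive E°, so it is the cathode; Zn²⁺/Zn is the anode.
E°cell = E°cat − E°an = +1.49 − (−0.77) = +2.26 V; n = 6.
The balanced reaction is 2 Au³⁺(aq) + 3 Zn(s) → 2 Au(s) + 3 Zn²⁺(aq), so Q = [Zn²⁺(aq)]^3 / [Au³⁺(aq)]^2 = 0.267 and log Q = −0.574.
E = E° − (0.0592/n)·log Q = +2.26 − (0.0592/6)(−0.574) = +2.27 V.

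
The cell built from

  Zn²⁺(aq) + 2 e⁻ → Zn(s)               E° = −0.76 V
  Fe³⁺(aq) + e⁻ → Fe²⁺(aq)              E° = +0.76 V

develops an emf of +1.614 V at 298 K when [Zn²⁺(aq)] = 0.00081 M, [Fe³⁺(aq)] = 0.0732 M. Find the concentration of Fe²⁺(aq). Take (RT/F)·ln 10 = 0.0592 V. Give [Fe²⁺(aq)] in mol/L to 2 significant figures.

Fe³⁺/Fe²⁺ is the cathode (higher E°); E°cell = +0.76 − (−0.76) = +1.52 V with n = 2.
Since E = E° − (0.0592/n)·log Q, log Q = n(E° − E)/0.0592 = −3.176.
The balanced reaction is 2 Fe³⁺(aq) + Zn(s) → 2 Fe²⁺(aq) + Zn²⁺(aq), so Q = ([Fe²⁺(aq)]^2·[Zn²⁺(aq)]) / [Fe³⁺(aq)]^2.
Solving for the unknown gives log [Fe²⁺(aq)] = −1.178, so [Fe²⁺(aq)] ≈ 0.066 M.

0.066 M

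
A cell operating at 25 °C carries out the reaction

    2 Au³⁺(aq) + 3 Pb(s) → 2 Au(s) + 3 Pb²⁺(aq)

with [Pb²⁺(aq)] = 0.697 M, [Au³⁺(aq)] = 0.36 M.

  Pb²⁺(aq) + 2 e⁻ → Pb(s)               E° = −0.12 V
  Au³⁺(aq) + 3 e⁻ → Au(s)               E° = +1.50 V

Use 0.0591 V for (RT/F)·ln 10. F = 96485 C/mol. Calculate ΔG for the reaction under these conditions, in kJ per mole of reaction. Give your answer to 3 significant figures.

The standard cell potential is +1.50 − (−0.12) = +1.62 V, with n = 6 electrons in the balanced equation.
Here Q = [Pb²⁺(aq)]^3 / [Au³⁺(aq)]^2 = 2.61 (log Q = 0.417), giving E = +1.62 − (0.0591/6)·(0.417) = +1.6159 V.
Finally ΔG = −nFE = −(6)(96485 C/mol)(+1.6159 V) = −935 kJ/mol.

−935 kJ/mol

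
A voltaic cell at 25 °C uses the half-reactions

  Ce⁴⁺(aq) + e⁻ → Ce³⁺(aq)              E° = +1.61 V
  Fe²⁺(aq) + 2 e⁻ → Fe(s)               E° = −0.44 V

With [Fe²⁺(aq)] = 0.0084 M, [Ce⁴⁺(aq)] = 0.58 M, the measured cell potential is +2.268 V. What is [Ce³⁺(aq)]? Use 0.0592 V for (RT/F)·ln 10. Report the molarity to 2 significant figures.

0.0013 M

Ce⁴⁺/Ce³⁺ is the cathode (higher E°); E°cell = +1.61 − (−0.44) = +2.05 V with n = 2.
Rearranging E = E° − (0.0592/n)·log Q gives log Q = 2(+2.05 − (+2.268))/0.0592 = −7.365.
For 2 Ce⁴⁺(aq) + Fe(s) → 2 Ce³⁺(aq) + Fe²⁺(aq), the reaction quotient is Q = ([Ce³⁺(aq)]^2·[Fe²⁺(aq)]) / [Ce⁴⁺(aq)]^2.
Substituting the known concentrations and solving, log [Ce³⁺(aq)] = −2.881 and [Ce³⁺(aq)] = 0.0013 M.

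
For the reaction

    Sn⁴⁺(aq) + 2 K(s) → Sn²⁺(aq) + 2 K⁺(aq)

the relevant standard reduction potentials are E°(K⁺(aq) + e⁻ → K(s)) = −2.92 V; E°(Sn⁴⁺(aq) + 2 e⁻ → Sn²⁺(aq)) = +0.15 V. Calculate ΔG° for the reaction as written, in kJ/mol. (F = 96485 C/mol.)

−592 kJ/mol

In the reaction as written Sn⁴⁺(aq) is reduced, so the Sn⁴⁺/Sn²⁺ couple is the cathode and K⁺/K is the anode.
E°cell = +0.15 − (−2.92) = +3.07 V; balancing electrons gives n = 2.
ΔG° = −nFE°cell = −(2)(96485)(+3.07) J/mol = −592 kJ/mol.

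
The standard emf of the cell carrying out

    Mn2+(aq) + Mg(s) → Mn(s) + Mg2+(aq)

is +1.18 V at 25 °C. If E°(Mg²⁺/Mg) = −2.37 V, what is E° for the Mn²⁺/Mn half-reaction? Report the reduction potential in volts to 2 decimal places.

−1.19 V

In the reaction as written the Mn²⁺/Mn couple is reduced (cathode) and Mg²⁺/Mg is oxidized (anode), so E°cell = E°(Mn²⁺/Mn) − E°(Mg²⁺/Mg).
E°(Mn²⁺/Mn) = E°cell + E°(anode) = +1.18 + (−2.37) = −1.19 V.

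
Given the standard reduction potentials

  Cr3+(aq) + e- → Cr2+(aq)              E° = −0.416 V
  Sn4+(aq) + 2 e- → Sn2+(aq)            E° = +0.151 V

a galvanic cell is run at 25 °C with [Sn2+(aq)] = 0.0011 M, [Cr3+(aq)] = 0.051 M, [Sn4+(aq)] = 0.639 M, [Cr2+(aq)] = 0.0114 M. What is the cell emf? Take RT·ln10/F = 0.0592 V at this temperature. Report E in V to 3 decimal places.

Sn⁴⁺/Sn²⁺ is reduced (cathode, E° = +0.151 V) and Cr³⁺/Cr²⁺ is oxidized (anode).
E°cell = E°cat − E°an = +0.151 − (−0.416) = +0.567 V; n = 2.
Balancing gives Sn4+(aq) + 2 Cr2+(aq) → Sn2+(aq) + 2 Cr3+(aq); hence Q = ([Sn2+(aq)]·[Cr3+(aq)]^2) / ([Sn4+(aq)]·[Cr2+(aq)]^2) = 0.0345 (log Q = −1.463).
Applying E = E° − (RT ln10/nF)·log Q gives +0.567 − (0.0592/2)(−1.463) = +0.610 V.

+0.610 V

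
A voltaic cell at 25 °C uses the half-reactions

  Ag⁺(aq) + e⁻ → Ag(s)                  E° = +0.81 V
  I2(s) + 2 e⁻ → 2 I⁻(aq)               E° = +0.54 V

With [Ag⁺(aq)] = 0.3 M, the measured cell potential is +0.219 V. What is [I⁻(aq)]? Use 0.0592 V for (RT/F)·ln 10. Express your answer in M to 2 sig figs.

0.46 M

The Ag⁺/Ag couple has the larger reduction potential, so it is the cathode: E°cell = +0.81 − (+0.54) = +0.27 V and n = 2.
Rearranging E = E° − (0.0592/n)·log Q gives log Q = 2(+0.27 − (+0.219))/0.0592 = 1.723.
The balanced reaction is 2 Ag⁺(aq) + 2 I⁻(aq) → 2 Ag(s) + I2(s), so Q = 1 / ([Ag⁺(aq)]^2·[I⁻(aq)]^2).
Solving for the unknown gives log [I⁻(aq)] = −0.339, so [I⁻(aq)] ≈ 0.46 M.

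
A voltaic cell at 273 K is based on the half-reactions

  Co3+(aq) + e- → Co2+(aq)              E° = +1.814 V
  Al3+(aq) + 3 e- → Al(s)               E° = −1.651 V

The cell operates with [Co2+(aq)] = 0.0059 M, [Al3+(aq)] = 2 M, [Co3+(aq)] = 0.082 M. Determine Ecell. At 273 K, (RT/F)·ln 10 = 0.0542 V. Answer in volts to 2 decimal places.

The Co³⁺/Co²⁺ couple has the more positive E°, so it is the cathode; Al³⁺/Al is the anode.
E°cell = +1.814 − (−1.651) = +3.465 V, with n = 3 electrons transferred.
Balancing gives 3 Co3+(aq) + Al(s) → 3 Co2+(aq) + Al3+(aq); hence Q = ([Co2+(aq)]^3·[Al3+(aq)]) / [Co3+(aq)]^3 = 0.000745 (log Q = −3.128).
Applying E = E° − (RT ln10/nF)·log Q gives +3.465 − (0.0542/3)(−3.128) = +3.52 V.

+3.52 V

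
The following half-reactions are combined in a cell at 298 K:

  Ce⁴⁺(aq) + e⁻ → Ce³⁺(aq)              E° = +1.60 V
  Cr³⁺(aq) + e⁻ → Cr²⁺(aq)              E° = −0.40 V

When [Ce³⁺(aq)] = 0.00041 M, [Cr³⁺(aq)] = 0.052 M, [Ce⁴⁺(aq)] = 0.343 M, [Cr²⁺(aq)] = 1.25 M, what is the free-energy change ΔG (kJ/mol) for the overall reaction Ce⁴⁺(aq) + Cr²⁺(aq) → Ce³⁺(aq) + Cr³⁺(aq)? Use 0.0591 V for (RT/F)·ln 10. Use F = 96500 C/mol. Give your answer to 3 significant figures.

−218 kJ/mol

E°cell = +1.60 − (−0.40) = +2.00 V; the balanced reaction transfers n = 1 electron.
Here Q = ([Ce³⁺(aq)]·[Cr³⁺(aq)]) / ([Ce⁴⁺(aq)]·[Cr²⁺(aq)]) = 4.97×10^−5 (log Q = −4.303), giving E = +2.00 − (0.0591/1)·(−4.303) = +2.2543 V.
ΔG = −nFE = −(1)(96500)(+2.2543) J/mol = −218 kJ/mol.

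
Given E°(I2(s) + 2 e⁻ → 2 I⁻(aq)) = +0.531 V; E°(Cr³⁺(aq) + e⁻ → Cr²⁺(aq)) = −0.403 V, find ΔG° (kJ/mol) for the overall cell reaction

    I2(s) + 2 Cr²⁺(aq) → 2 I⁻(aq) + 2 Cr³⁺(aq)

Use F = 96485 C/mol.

−180 kJ/mol

In the reaction as written I2(s) is reduced, so the I₂/I⁻ couple is the cathode and Cr³⁺/Cr²⁺ is the anode.
E°cell = +0.531 − (−0.403) = +0.934 V; balancing electrons gives n = 2.
ΔG° = −nFE°cell = −(2)(96485)(+0.934) J/mol = −180 kJ/mol.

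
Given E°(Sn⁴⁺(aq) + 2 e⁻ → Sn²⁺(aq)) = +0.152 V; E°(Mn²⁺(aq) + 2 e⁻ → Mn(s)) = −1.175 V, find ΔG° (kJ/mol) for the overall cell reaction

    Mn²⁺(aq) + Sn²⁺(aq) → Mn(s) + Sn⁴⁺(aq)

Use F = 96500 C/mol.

In the reaction as written Mn²⁺(aq) is reduced, so the Mn²⁺/Mn couple is the cathode and Sn⁴⁺/Sn²⁺ is the anode.
E°cell = −1.175 − (+0.152) = −1.327 V; balancing electrons gives n = 2.
ΔG° = −nFE°cell = −(2)(96500)(−1.327) J/mol = +256 kJ/mol.

+256 kJ/mol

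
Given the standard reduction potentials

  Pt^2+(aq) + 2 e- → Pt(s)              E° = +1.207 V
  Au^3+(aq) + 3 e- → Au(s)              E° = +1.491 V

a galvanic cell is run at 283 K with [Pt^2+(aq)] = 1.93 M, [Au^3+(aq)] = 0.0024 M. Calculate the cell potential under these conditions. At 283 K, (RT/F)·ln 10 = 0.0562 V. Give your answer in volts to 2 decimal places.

+0.23 V

The Au³⁺/Au couple has the more positive E°, so it is the cathode; Pt²⁺/Pt is the anode.
E°cell = E°cat − E°an = +1.491 − (+1.207) = +0.284 V; n = 6.
Balancing gives 2 Au^3+(aq) + 3 Pt(s) → 2 Au(s) + 3 Pt^2+(aq); hence Q = [Pt^2+(aq)]^3 / [Au^3+(aq)]^2 = 1.25×10^6 (log Q = 6.096).
Applying E = E° − (RT ln10/nF)·log Q gives +0.284 − (0.0562/6)(6.096) = +0.23 V.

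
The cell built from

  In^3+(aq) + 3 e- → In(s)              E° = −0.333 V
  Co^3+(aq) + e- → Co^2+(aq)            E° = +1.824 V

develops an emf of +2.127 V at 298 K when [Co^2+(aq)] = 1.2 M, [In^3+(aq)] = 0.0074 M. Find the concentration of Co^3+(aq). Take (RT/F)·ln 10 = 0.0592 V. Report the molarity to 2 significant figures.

0.073 M

The Co³⁺/Co²⁺ couple has the larger reduction potential, so it is the cathode: E°cell = +1.824 − (−0.333) = +2.157 V and n = 3.
From the Nernst equation, log Q = n(E° − E)/0.0592 = 3·(+2.157 − (+2.127))/0.0592 = 1.520.
For 3 Co^3+(aq) + In(s) → 3 Co^2+(aq) + In^3+(aq), the reaction quotient is Q = ([Co^2+(aq)]^3·[In^3+(aq)]) / [Co^3+(aq)]^3.
Substituting the known concentrations and solving, log [Co^3+(aq)] = −1.138 and [Co^3+(aq)] = 0.073 M.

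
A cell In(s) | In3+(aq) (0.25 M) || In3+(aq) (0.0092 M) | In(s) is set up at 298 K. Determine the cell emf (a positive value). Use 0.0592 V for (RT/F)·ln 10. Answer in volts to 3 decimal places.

For a concentration cell E°cell = 0, since both electrodes use the same couple.
The compartment with the higher In3+(aq) concentration (0.25 M) acts as the cathode; ions are reduced there and produced at the dilute (0.0092 M) anode.
With n = 3, Ecell = −(0.0592/3)·log([dilute]/[conc]) = −(0.0592/3)·log(0.0092/0.25) = +0.028 V.

0.028 V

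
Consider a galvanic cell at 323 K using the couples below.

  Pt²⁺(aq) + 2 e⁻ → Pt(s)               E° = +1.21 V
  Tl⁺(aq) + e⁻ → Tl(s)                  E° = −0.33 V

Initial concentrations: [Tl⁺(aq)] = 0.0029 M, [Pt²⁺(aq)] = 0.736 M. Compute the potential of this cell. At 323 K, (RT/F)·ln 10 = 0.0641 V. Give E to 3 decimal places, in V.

+1.698 V

Since E°(Pt²⁺/Pt) > E°(Tl⁺/Tl), Pt²⁺/Pt serves as the cathode.
The standard potential is +1.21 − (−0.33) = +1.54 V and the balanced reaction transfers n = 2 electrons.
The balanced reaction is Pt²⁺(aq) + 2 Tl(s) → Pt(s) + 2 Tl⁺(aq), so Q = [Tl⁺(aq)]^2 / [Pt²⁺(aq)] = 1.14×10^−5 and log Q = −4.942.
By the Nernst equation, E = +1.54 − (0.0641/2)·(−4.942) = +1.698 V.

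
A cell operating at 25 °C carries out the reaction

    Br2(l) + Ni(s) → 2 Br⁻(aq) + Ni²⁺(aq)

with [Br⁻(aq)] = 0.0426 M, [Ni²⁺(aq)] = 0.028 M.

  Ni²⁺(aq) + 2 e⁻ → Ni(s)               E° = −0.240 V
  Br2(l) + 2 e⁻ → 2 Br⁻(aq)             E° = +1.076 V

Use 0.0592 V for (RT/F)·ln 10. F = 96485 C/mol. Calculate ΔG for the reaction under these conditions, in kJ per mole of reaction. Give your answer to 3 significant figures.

With Br₂/Br⁻ reduced at the cathode, E°cell = +1.076 − (−0.240) = +1.316 V and n = 2.
Here Q = [Br⁻(aq)]^2·[Ni²⁺(aq)] = 5.08×10^−5 (log Q = −4.294), giving E = +1.316 − (0.0592/2)·(−4.294) = +1.4431 V.
Finally ΔG = −nFE = −(2)(96485 C/mol)(+1.4431 V) = −278 kJ/mol.

−278 kJ/mol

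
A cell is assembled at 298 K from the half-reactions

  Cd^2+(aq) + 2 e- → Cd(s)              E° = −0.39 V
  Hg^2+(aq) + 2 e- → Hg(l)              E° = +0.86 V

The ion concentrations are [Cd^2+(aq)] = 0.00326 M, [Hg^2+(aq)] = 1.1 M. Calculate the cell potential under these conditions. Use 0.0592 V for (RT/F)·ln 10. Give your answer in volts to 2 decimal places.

Hg²⁺/Hg is reduced (cathode, E° = +0.86 V) and Cd²⁺/Cd is oxidized (anode).
E°cell = +0.86 − (−0.39) = +1.25 V, with n = 2 electrons transferred.
Balancing gives Hg^2+(aq) + Cd(s) → Hg(l) + Cd^2+(aq); hence Q = [Cd^2+(aq)] / [Hg^2+(aq)] = 0.00296 (log Q = −2.528).
Applying E = E° − (RT ln10/nF)·log Q gives +1.25 − (0.0592/2)(−2.528) = +1.32 V.

+1.32 V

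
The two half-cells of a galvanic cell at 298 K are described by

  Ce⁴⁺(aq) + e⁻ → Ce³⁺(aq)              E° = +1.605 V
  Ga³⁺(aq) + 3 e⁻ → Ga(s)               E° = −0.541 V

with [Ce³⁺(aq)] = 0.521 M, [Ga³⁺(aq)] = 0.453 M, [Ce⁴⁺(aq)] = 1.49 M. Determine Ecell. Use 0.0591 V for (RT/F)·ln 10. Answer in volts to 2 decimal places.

Since E°(Ce⁴⁺/Ce³⁺) > E°(Ga³⁺/Ga), Ce⁴⁺/Ce³⁺ serves as the cathode.
The standard potential is +1.605 − (−0.541) = +2.146 V and the balanced reaction transfers n = 3 electrons.
For the overall reaction 3 Ce⁴⁺(aq) + Ga(s) → 3 Ce³⁺(aq) + Ga³⁺(aq), Q = ([Ce³⁺(aq)]^3·[Ga³⁺(aq)]) / [Ce⁴⁺(aq)]^3 = 0.0194, giving log Q = −1.713.
By the Nernst equation, E = +2.146 − (0.0591/3)·(−1.713) = +2.18 V.

+2.18 V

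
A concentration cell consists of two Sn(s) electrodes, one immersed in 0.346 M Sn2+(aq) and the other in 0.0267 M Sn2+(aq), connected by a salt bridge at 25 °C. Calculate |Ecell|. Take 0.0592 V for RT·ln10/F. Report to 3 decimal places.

For a concentration cell E°cell = 0, since both electrodes use the same couple.
The compartment with the higher Sn2+(aq) concentration (0.346 M) acts as the cathode; ions are reduced there and produced at the dilute (0.0267 M) anode.
With n = 2, Ecell = −(0.0592/2)·log([dilute]/[conc]) = −(0.0592/2)·log(0.0267/0.346) = +0.033 V.

0.033 V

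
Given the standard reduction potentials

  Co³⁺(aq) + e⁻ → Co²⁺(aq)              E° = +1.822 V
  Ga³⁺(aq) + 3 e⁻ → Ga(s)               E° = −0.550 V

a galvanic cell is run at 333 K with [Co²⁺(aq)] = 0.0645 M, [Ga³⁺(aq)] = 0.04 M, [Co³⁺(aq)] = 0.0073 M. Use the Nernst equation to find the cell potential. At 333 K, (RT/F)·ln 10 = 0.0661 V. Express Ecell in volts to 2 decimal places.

Since E°(Co³⁺/Co²⁺) > E°(Ga³⁺/Ga), Co³⁺/Co²⁺ serves as the cathode.
E°cell = +1.822 − (−0.550) = +2.372 V, with n = 3 electrons transferred.
The balanced reaction is 3 Co³⁺(aq) + Ga(s) → 3 Co²⁺(aq) + Ga³⁺(aq), so Q = ([Co²⁺(aq)]^3·[Ga³⁺(aq)]) / [Co³⁺(aq)]^3 = 27.6 and log Q = 1.441.
Applying E = E° − (RT ln10/nF)·log Q gives +2.372 − (0.0661/3)(1.441) = +2.34 V.

+2.34 V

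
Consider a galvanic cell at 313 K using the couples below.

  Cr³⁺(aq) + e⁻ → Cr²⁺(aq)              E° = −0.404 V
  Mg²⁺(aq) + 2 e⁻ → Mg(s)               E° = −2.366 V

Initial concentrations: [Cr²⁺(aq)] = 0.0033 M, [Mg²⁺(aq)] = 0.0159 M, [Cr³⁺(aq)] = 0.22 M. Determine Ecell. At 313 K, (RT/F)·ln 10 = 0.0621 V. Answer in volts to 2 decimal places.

+2.13 V

Cr³⁺/Cr²⁺ is reduced (cathode, E° = −0.404 V) and Mg²⁺/Mg is oxidized (anode).
E°cell = −0.404 − (−2.366) = +1.962 V, with n = 2 electrons transferred.
The balanced reaction is 2 Cr³⁺(aq) + Mg(s) → 2 Cr²⁺(aq) + Mg²⁺(aq), so Q = ([Cr²⁺(aq)]^2·[Mg²⁺(aq)]) / [Cr³⁺(aq)]^2 = 3.58×10^−6 and log Q = −5.446.
By the Nernst equation, E = +1.962 − (0.0621/2)·(−5.446) = +2.13 V.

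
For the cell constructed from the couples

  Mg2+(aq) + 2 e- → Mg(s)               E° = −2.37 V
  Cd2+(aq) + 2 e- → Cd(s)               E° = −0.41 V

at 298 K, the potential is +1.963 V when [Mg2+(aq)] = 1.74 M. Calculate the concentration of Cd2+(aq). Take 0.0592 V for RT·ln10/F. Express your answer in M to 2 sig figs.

2.2 M

The Cd²⁺/Cd couple has the larger reduction potential, so it is the cathode: E°cell = −0.41 − (−2.37) = +1.96 V and n = 2.
Rearranging E = E° − (0.0592/n)·log Q gives log Q = 2(+1.96 − (+1.963))/0.0592 = −0.101.
The balanced reaction is Cd2+(aq) + Mg(s) → Cd(s) + Mg2+(aq), so Q = [Mg2+(aq)] / [Cd2+(aq)].
Substituting the known concentrations and solving, log [Cd2+(aq)] = 0.342 and [Cd2+(aq)] = 2.2 M.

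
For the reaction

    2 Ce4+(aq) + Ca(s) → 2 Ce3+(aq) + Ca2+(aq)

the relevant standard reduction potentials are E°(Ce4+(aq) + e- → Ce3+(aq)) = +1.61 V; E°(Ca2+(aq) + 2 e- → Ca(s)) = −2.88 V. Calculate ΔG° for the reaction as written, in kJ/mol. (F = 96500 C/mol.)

In the reaction as written Ce4+(aq) is reduced, so the Ce⁴⁺/Ce³⁺ couple is the cathode and Ca²⁺/Ca is the anode.
E°cell = +1.61 − (−2.88) = +4.49 V; balancing electrons gives n = 2.
ΔG° = −nFE°cell = −(2)(96500)(+4.49) J/mol = −867 kJ/mol.

−867 kJ/mol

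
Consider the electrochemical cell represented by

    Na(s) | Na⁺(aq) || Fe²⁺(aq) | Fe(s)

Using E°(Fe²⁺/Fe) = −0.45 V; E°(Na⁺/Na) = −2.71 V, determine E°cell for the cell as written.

By convention the left-hand electrode in cell notation is the anode (oxidation) and the right-hand electrode is the cathode (reduction).
E°cell = E°(right) − E°(left) = −0.45 − (−2.71) = +2.26 V.

+2.26 V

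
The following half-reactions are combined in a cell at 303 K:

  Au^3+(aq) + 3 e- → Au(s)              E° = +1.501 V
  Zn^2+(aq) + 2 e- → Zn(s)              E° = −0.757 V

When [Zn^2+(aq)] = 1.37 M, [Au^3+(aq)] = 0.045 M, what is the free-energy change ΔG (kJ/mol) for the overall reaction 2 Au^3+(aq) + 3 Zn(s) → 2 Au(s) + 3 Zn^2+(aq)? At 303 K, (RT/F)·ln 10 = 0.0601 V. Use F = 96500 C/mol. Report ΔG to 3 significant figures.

E°cell = +1.501 − (−0.757) = +2.258 V; the balanced reaction transfers n = 6 electrons.
Q = [Zn^2+(aq)]^3 / [Au^3+(aq)]^2 = 1.27×10^3, so log Q = 3.104 and E = +2.258 − (0.0601/6)(3.104) = +2.2269 V.
Finally ΔG = −nFE = −(6)(96500 C/mol)(+2.2269 V) = −1290 kJ/mol.

−1290 kJ/mol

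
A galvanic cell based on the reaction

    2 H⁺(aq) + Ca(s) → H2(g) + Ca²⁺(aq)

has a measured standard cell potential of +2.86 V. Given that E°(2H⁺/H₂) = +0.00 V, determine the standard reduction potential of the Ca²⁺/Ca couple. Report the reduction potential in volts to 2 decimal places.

−2.86 V

In the reaction as written the 2H⁺/H₂ couple is reduced (cathode) and Ca²⁺/Ca is oxidized (anode), so E°cell = E°(2H⁺/H₂) − E°(Ca²⁺/Ca).
E°(Ca²⁺/Ca) = E°(cathode) − E°cell = +0.00 − (+2.86) = −2.86 V.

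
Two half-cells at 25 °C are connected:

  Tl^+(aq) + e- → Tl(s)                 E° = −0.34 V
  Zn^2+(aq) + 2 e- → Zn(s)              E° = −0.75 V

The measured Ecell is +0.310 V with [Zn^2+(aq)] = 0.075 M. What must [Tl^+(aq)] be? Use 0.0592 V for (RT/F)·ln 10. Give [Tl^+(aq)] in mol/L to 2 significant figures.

0.0056 M

Tl⁺/Tl is the cathode (higher E°); E°cell = −0.34 − (−0.75) = +0.41 V with n = 2.
Since E = E° − (0.0592/n)·log Q, log Q = n(E° − E)/0.0592 = 3.378.
For 2 Tl^+(aq) + Zn(s) → 2 Tl(s) + Zn^2+(aq), the reaction quotient is Q = [Zn^2+(aq)] / [Tl^+(aq)]^2.
Isolating [Tl^+(aq)] in Q = 10^{3.378} yields log [Tl^+(aq)] = −2.251, i.e. 0.0056 M.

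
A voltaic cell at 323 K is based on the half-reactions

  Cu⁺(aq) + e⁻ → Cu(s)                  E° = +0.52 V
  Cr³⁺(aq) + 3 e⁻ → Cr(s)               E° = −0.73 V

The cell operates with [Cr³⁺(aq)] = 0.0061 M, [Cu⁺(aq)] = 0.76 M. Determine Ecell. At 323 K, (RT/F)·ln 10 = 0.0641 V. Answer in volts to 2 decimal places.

The Cu⁺/Cu couple has the more positive E°, so it is the cathode; Cr³⁺/Cr is the anode.
E°cell = +0.52 − (−0.73) = +1.25 V, with n = 3 electrons transferred.
For the overall reaction 3 Cu⁺(aq) + Cr(s) → 3 Cu(s) + Cr³⁺(aq), Q = [Cr³⁺(aq)] / [Cu⁺(aq)]^3 = 0.0139, giving log Q = −1.857.
E = E° − (0.0641/n)·log Q = +1.25 − (0.0641/3)(−1.857) = +1.29 V.

+1.29 V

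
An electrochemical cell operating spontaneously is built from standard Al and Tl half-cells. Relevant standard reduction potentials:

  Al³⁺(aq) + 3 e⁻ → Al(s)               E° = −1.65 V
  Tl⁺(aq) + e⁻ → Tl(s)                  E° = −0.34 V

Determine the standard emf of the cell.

+1.31 V

The Tl⁺/Tl couple has the higher E°, so Tl ion is reduced (cathode) and Al is oxidized (anode).
E°cell = E°(cathode) − E°(anode) = −0.34 − (−1.65) = +1.31 V.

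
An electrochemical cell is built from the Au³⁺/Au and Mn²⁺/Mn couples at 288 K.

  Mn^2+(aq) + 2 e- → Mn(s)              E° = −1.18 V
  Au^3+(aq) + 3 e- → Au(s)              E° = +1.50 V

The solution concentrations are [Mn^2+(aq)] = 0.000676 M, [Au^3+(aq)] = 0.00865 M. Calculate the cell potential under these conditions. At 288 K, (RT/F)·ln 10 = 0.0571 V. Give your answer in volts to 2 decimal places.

The Au³⁺/Au couple has the more positive E°, so it is the cathode; Mn²⁺/Mn is the anode.
E°cell = E°cat − E°an = +1.50 − (−1.18) = +2.68 V; n = 6.
Balancing gives 2 Au^3+(aq) + 3 Mn(s) → 2 Au(s) + 3 Mn^2+(aq); hence Q = [Mn^2+(aq)]^3 / [Au^3+(aq)]^2 = 4.13×10^−6 (log Q = −5.384).
Applying E = E° − (RT ln10/nF)·log Q gives +2.68 − (0.0571/6)(−5.384) = +2.73 V.

+2.73 V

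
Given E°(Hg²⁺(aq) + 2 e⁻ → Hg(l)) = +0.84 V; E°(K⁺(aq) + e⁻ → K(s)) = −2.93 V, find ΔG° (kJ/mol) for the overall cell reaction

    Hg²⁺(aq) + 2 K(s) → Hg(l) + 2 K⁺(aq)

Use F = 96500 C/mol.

In the reaction as written Hg²⁺(aq) is reduced, so the Hg²⁺/Hg couple is the cathode and K⁺/K is the anode.
E°cell = +0.84 − (−2.93) = +3.77 V; balancing electrons gives n = 2.
ΔG° = −nFE°cell = −(2)(96500)(+3.77) J/mol = −728 kJ/mol.

−728 kJ/mol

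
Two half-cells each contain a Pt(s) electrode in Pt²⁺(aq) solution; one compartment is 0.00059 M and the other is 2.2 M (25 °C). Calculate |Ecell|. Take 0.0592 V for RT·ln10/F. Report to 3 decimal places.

0.106 V

For a concentration cell E°cell = 0, since both electrodes use the same couple.
The compartment with the higher Pt²⁺(aq) concentration (2.2 M) acts as the cathode; ions are reduced there and produced at the dilute (0.00059 M) anode.
With n = 2, Ecell = −(0.0592/2)·log([dilute]/[conc]) = −(0.0592/2)·log(0.00059/2.2) = +0.106 V.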